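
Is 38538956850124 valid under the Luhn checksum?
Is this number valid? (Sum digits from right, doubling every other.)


Luhn sum = 62
62 mod 10 = 2

Invalid (Luhn sum mod 10 = 2)


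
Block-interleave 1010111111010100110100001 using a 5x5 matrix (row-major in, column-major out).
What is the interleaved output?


Matrix:
  10101
  11111
  01010
  01101
  00001
Read columns: 1100001110110100110011011

1100001110110100110011011


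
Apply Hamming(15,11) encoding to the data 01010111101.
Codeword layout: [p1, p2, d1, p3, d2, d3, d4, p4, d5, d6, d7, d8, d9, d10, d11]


Parity bits: p1=1, p2=0, p3=1, p4=1

100110110111101


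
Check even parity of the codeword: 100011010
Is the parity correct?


Number of 1s: 4

Yes, parity is correct (4 ones)


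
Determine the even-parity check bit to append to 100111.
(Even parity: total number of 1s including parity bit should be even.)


Number of 1s in data: 4
Parity bit: 0

0


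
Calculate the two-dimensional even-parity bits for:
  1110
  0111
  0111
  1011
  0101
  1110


Row parities: 111101
Column parities: 1110

Row P: 111101, Col P: 1110, Corner: 1


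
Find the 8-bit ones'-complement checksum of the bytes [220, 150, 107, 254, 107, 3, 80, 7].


Sum = 928 mod 256 = 160
Complement = 95

95


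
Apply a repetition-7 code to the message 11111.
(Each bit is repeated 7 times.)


Each bit -> 7 copies

11111111111111111111111111111111111


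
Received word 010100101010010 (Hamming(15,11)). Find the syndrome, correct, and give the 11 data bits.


Syndrome = 13: error at position 13

Data: 00011010110 (corrected bit 13)


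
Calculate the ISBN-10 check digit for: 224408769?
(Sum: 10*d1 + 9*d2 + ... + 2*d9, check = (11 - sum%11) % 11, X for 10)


Weighted sum: 202
202 mod 11 = 4

Check digit: 7


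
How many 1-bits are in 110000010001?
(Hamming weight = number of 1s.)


Counting 1s in 110000010001

4


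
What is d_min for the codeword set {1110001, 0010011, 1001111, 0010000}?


Comparing all pairs, minimum distance: 2
Can detect 1 errors, correct 0 errors

2


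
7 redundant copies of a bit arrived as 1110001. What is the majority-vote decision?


Ones: 4 out of 7
Threshold: 4

1 (4/7 voted 1)


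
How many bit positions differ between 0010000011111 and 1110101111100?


XOR: 1100101100011
Count of 1s: 7

7


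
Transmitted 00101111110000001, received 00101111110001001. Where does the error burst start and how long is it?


XOR: 00000000000001000

Burst at position 13, length 1


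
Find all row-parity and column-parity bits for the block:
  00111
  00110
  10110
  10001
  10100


Row parities: 10100
Column parities: 10010

Row P: 10100, Col P: 10010, Corner: 0


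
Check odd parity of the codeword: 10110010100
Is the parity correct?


Number of 1s: 5

Yes, parity is correct (5 ones)


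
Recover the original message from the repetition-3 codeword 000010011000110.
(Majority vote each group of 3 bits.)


Groups: 000, 010, 011, 000, 110
Majority votes: 00101

00101


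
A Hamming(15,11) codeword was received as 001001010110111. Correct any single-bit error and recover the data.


Syndrome = 0: no error detected

Data: 10100110111 (no errors)


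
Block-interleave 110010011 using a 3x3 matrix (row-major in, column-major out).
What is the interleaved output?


Matrix:
  110
  010
  011
Read columns: 100111001

100111001


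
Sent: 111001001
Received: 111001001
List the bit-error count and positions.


XOR: 000000000

0 errors (received matches sent)


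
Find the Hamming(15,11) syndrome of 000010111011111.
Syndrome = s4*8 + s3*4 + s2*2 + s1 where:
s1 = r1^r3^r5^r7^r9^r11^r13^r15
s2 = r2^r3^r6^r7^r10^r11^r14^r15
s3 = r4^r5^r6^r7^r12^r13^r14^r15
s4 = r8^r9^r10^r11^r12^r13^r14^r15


s1=0, s2=0, s3=0, s4=1

Syndrome = 8 (error at position 8)


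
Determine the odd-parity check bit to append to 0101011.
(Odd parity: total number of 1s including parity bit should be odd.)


Number of 1s in data: 4
Parity bit: 1

1


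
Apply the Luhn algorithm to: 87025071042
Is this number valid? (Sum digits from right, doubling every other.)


Luhn sum = 41
41 mod 10 = 1

Invalid (Luhn sum mod 10 = 1)


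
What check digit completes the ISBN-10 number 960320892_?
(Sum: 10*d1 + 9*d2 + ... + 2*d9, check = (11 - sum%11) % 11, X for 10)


Weighted sum: 240
240 mod 11 = 9

Check digit: 2


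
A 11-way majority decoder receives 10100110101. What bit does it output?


Ones: 6 out of 11
Threshold: 6

1 (6/11 voted 1)


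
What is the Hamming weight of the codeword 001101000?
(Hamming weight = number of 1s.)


Counting 1s in 001101000

3


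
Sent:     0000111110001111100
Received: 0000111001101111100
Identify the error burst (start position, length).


XOR: 0000000111100000000

Burst at position 7, length 4


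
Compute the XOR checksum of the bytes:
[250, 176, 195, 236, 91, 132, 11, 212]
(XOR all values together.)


XOR chain: 250 ^ 176 ^ 195 ^ 236 ^ 91 ^ 132 ^ 11 ^ 212 = 101

101


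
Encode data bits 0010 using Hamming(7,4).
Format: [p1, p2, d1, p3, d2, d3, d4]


Parity bits: p1=0, p2=1, p3=1

0101010


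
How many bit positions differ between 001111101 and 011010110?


XOR: 010101011
Count of 1s: 5

5


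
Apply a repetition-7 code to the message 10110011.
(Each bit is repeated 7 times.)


Each bit -> 7 copies

11111110000000111111111111110000000000000011111111111111


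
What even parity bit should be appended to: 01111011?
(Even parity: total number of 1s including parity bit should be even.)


Number of 1s in data: 6
Parity bit: 0

0


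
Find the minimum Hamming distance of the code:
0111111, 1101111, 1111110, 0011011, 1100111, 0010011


Comparing all pairs, minimum distance: 1
Can detect 0 errors, correct 0 errors

1


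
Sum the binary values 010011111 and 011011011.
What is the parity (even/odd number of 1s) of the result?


010011111 = 159
011011011 = 219
Sum = 378 = 101111010
1s count = 6

even parity (6 ones in 101111010)


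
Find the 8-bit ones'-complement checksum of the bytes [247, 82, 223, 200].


Sum = 752 mod 256 = 240
Complement = 15

15


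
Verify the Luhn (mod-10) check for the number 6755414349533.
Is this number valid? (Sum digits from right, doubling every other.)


Luhn sum = 60
60 mod 10 = 0

Valid (Luhn sum mod 10 = 0)


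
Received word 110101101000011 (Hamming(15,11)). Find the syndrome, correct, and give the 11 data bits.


Syndrome = 14: error at position 14

Data: 00111000001 (corrected bit 14)


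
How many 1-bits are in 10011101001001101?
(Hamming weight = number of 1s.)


Counting 1s in 10011101001001101

9


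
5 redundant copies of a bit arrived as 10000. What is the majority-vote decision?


Ones: 1 out of 5
Threshold: 3

0 (1/5 voted 1)


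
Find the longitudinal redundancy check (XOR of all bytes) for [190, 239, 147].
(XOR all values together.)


XOR chain: 190 ^ 239 ^ 147 = 194

194


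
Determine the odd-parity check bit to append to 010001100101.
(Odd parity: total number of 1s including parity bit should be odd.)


Number of 1s in data: 5
Parity bit: 0

0


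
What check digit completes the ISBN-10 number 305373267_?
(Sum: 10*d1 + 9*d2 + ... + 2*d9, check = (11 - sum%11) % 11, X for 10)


Weighted sum: 188
188 mod 11 = 1

Check digit: X


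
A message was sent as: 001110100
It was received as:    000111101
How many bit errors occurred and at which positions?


XOR: 001001001

3 error(s) at position(s): 2, 5, 8


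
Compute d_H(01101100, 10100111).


XOR: 11001011
Count of 1s: 5

5


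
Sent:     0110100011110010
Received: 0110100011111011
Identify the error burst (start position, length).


XOR: 0000000000001001

Burst at position 12, length 4


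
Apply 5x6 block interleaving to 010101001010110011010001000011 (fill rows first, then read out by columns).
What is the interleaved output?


Matrix:
  010101
  001010
  110011
  010001
  000011
Read columns: 001001011001000100000110110111

001001011001000100000110110111


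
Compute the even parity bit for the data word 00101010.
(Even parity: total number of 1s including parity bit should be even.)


Number of 1s in data: 3
Parity bit: 1

1


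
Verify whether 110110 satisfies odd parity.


Number of 1s: 4

No, parity error (4 ones)


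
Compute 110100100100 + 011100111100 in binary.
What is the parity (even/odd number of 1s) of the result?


110100100100 = 3364
011100111100 = 1852
Sum = 5216 = 1010001100000
1s count = 4

even parity (4 ones in 1010001100000)


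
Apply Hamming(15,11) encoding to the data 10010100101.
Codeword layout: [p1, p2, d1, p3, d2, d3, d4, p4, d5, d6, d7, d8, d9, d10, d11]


Parity bits: p1=0, p2=0, p3=1, p4=1

001100110100101


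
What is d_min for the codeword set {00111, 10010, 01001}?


Comparing all pairs, minimum distance: 3
Can detect 2 errors, correct 1 errors

3


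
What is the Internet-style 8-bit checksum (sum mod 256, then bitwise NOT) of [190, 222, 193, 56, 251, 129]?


Sum = 1041 mod 256 = 17
Complement = 238

238


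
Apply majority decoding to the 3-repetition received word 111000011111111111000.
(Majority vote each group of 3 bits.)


Groups: 111, 000, 011, 111, 111, 111, 000
Majority votes: 1011110

1011110


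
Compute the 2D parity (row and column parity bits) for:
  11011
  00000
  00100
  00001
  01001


Row parities: 00110
Column parities: 10111

Row P: 00110, Col P: 10111, Corner: 0


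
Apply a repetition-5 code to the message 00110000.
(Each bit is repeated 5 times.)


Each bit -> 5 copies

0000000000111111111100000000000000000000


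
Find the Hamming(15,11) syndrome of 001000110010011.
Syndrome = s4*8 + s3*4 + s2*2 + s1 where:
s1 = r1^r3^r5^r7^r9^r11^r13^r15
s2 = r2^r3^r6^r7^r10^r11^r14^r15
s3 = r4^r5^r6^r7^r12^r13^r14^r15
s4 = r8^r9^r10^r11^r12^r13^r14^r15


s1=0, s2=1, s3=1, s4=0

Syndrome = 6 (error at position 6)


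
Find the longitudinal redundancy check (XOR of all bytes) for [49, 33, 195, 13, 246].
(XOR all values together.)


XOR chain: 49 ^ 33 ^ 195 ^ 13 ^ 246 = 40

40


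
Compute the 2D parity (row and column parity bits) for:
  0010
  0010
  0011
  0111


Row parities: 1101
Column parities: 0100

Row P: 1101, Col P: 0100, Corner: 1


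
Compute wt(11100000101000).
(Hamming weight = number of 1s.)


Counting 1s in 11100000101000

5


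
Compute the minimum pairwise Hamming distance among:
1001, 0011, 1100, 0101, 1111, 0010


Comparing all pairs, minimum distance: 1
Can detect 0 errors, correct 0 errors

1


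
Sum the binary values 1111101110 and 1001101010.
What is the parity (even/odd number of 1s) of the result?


1111101110 = 1006
1001101010 = 618
Sum = 1624 = 11001011000
1s count = 5

odd parity (5 ones in 11001011000)


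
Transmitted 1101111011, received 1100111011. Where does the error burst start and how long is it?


XOR: 0001000000

Burst at position 3, length 1


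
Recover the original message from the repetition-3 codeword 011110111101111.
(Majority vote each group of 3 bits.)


Groups: 011, 110, 111, 101, 111
Majority votes: 11111

11111


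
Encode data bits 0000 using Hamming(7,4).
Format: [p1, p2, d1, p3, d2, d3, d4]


Parity bits: p1=0, p2=0, p3=0

0000000


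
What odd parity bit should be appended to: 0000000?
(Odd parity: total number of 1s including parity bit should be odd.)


Number of 1s in data: 0
Parity bit: 1

1


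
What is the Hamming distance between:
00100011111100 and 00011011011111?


XOR: 00111000100011
Count of 1s: 6

6


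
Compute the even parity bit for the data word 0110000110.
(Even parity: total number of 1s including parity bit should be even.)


Number of 1s in data: 4
Parity bit: 0

0


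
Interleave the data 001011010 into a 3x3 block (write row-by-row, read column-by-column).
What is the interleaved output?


Matrix:
  001
  011
  010
Read columns: 000011110

000011110


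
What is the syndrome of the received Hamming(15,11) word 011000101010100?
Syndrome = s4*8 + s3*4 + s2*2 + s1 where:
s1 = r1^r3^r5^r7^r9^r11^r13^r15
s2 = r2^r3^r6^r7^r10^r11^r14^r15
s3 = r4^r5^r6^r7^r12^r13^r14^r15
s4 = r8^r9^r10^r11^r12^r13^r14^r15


s1=1, s2=0, s3=0, s4=1

Syndrome = 9 (error at position 9)


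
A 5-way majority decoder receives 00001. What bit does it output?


Ones: 1 out of 5
Threshold: 3

0 (1/5 voted 1)


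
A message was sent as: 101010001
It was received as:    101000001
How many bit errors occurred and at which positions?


XOR: 000010000

1 error(s) at position(s): 4


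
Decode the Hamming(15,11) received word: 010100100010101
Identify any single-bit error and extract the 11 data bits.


Syndrome = 8: error at position 8

Data: 00010010101 (corrected bit 8)


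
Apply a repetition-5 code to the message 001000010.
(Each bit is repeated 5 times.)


Each bit -> 5 copies

000000000011111000000000000000000001111100000


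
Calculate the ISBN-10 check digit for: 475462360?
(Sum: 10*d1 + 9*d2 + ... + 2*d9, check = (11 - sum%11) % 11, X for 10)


Weighted sum: 247
247 mod 11 = 5

Check digit: 6


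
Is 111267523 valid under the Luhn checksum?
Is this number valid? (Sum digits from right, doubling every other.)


Luhn sum = 31
31 mod 10 = 1

Invalid (Luhn sum mod 10 = 1)


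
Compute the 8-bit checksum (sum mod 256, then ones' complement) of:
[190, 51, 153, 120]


Sum = 514 mod 256 = 2
Complement = 253

253


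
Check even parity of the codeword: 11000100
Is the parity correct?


Number of 1s: 3

No, parity error (3 ones)


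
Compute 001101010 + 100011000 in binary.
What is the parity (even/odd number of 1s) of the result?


001101010 = 106
100011000 = 280
Sum = 386 = 110000010
1s count = 3

odd parity (3 ones in 110000010)


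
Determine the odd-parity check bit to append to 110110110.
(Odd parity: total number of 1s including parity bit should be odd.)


Number of 1s in data: 6
Parity bit: 1

1


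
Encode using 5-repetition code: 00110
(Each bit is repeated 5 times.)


Each bit -> 5 copies

0000000000111111111100000


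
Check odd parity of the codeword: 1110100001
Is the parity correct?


Number of 1s: 5

Yes, parity is correct (5 ones)


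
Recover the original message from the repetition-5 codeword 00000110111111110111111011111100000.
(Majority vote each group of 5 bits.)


Groups: 00000, 11011, 11111, 10111, 11101, 11111, 00000
Majority votes: 0111110

0111110


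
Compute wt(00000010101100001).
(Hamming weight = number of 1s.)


Counting 1s in 00000010101100001

5


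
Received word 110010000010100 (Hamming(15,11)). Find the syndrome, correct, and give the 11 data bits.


Syndrome = 0: no error detected

Data: 01000010100 (no errors)


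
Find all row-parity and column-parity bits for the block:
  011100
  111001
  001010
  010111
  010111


Row parities: 10000
Column parities: 101111

Row P: 10000, Col P: 101111, Corner: 1


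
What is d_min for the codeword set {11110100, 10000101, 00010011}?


Comparing all pairs, minimum distance: 4
Can detect 3 errors, correct 1 errors

4


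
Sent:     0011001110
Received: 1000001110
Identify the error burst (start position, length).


XOR: 1011000000

Burst at position 0, length 4


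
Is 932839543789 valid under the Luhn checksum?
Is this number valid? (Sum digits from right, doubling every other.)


Luhn sum = 73
73 mod 10 = 3

Invalid (Luhn sum mod 10 = 3)


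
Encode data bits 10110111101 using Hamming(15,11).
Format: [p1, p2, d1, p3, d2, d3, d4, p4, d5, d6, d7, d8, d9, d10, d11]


Parity bits: p1=1, p2=0, p3=1, p4=1

101101110111101


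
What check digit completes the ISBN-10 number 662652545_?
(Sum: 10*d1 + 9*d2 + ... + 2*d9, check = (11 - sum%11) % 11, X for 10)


Weighted sum: 254
254 mod 11 = 1

Check digit: X


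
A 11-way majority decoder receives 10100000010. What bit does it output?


Ones: 3 out of 11
Threshold: 6

0 (3/11 voted 1)


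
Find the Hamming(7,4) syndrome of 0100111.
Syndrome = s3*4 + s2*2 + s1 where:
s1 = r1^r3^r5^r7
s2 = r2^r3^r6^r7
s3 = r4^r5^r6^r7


s1=0, s2=1, s3=1

Syndrome = 6 (error at position 6)


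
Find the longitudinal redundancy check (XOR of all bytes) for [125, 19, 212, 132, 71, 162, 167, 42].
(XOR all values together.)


XOR chain: 125 ^ 19 ^ 212 ^ 132 ^ 71 ^ 162 ^ 167 ^ 42 = 86

86


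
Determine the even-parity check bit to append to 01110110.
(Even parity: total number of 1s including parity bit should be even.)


Number of 1s in data: 5
Parity bit: 1

1


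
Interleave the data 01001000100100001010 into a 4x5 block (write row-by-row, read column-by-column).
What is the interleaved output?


Matrix:
  01001
  00010
  01000
  01010
Read columns: 00001011000001011000

00001011000001011000


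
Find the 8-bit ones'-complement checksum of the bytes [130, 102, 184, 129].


Sum = 545 mod 256 = 33
Complement = 222

222


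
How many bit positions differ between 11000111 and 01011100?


XOR: 10011011
Count of 1s: 5

5


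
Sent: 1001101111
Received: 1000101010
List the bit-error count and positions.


XOR: 0001000101

3 error(s) at position(s): 3, 7, 9


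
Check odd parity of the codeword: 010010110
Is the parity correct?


Number of 1s: 4

No, parity error (4 ones)


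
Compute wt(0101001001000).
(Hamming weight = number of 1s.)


Counting 1s in 0101001001000

4


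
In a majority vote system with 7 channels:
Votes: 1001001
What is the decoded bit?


Ones: 3 out of 7
Threshold: 4

0 (3/7 voted 1)


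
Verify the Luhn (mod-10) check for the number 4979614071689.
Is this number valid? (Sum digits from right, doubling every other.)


Luhn sum = 72
72 mod 10 = 2

Invalid (Luhn sum mod 10 = 2)


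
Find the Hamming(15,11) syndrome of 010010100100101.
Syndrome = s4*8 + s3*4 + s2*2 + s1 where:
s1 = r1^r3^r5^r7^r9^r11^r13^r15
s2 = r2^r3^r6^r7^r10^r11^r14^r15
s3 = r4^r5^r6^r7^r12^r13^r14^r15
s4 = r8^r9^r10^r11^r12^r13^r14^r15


s1=0, s2=0, s3=0, s4=1

Syndrome = 8 (error at position 8)


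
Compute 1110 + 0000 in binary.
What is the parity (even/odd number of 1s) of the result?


1110 = 14
0000 = 0
Sum = 14 = 1110
1s count = 3

odd parity (3 ones in 1110)


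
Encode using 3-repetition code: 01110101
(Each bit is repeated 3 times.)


Each bit -> 3 copies

000111111111000111000111


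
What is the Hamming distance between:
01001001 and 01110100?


XOR: 00111101
Count of 1s: 5

5


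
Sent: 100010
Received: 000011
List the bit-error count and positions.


XOR: 100001

2 error(s) at position(s): 0, 5


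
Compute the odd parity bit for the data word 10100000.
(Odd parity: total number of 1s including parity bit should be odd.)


Number of 1s in data: 2
Parity bit: 1

1


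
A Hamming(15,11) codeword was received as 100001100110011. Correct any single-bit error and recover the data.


Syndrome = 0: no error detected

Data: 00110110011 (no errors)


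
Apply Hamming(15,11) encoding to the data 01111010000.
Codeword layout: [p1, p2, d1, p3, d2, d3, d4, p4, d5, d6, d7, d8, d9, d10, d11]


Parity bits: p1=0, p2=1, p3=1, p4=0

010111101010000


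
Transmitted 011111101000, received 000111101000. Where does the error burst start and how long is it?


XOR: 011000000000

Burst at position 1, length 2


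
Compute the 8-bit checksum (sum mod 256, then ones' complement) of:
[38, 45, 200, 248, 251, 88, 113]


Sum = 983 mod 256 = 215
Complement = 40

40


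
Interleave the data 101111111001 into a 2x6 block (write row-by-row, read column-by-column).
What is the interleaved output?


Matrix:
  101111
  111001
Read columns: 110111101011

110111101011


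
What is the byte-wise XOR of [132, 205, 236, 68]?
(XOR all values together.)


XOR chain: 132 ^ 205 ^ 236 ^ 68 = 225

225


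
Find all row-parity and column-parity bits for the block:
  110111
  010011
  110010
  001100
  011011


Row parities: 11100
Column parities: 000001

Row P: 11100, Col P: 000001, Corner: 1


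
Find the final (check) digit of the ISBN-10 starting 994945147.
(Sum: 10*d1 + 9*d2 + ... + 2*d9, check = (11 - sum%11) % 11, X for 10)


Weighted sum: 345
345 mod 11 = 4

Check digit: 7


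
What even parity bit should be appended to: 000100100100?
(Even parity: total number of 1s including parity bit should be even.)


Number of 1s in data: 3
Parity bit: 1

1


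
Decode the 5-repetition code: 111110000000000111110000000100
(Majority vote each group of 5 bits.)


Groups: 11111, 00000, 00000, 11111, 00000, 00100
Majority votes: 100100

100100


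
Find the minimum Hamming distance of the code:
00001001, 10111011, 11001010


Comparing all pairs, minimum distance: 4
Can detect 3 errors, correct 1 errors

4


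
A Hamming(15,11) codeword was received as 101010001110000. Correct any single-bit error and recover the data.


Syndrome = 15: error at position 15

Data: 11001110001 (corrected bit 15)


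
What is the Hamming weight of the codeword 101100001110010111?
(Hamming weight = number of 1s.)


Counting 1s in 101100001110010111

10


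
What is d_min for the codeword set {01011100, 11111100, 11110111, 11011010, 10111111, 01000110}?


Comparing all pairs, minimum distance: 2
Can detect 1 errors, correct 0 errors

2


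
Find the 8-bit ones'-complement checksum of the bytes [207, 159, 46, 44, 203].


Sum = 659 mod 256 = 147
Complement = 108

108


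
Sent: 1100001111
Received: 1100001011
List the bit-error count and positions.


XOR: 0000000100

1 error(s) at position(s): 7


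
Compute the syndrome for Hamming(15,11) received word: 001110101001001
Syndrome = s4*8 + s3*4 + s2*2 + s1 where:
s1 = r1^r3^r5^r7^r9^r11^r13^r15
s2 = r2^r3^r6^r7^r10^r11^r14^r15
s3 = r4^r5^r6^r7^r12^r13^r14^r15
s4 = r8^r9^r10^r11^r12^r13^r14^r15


s1=1, s2=1, s3=1, s4=1

Syndrome = 15 (error at position 15)


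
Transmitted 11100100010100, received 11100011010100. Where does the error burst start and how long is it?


XOR: 00000111000000

Burst at position 5, length 3


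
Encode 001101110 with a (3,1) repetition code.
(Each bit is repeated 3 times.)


Each bit -> 3 copies

000000111111000111111111000


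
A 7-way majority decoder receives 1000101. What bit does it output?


Ones: 3 out of 7
Threshold: 4

0 (3/7 voted 1)


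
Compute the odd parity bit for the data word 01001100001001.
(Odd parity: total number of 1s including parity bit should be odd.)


Number of 1s in data: 5
Parity bit: 0

0


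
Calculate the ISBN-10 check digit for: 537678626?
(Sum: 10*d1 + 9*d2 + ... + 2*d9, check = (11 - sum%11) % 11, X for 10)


Weighted sum: 299
299 mod 11 = 2

Check digit: 9


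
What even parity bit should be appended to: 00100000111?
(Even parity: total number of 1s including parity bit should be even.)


Number of 1s in data: 4
Parity bit: 0

0


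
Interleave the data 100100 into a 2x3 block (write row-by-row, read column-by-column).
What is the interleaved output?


Matrix:
  100
  100
Read columns: 110000

110000


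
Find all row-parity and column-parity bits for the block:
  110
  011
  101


Row parities: 000
Column parities: 000

Row P: 000, Col P: 000, Corner: 0


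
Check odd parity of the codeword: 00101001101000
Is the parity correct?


Number of 1s: 5

Yes, parity is correct (5 ones)


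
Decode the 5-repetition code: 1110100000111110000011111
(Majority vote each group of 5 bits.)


Groups: 11101, 00000, 11111, 00000, 11111
Majority votes: 10101

10101


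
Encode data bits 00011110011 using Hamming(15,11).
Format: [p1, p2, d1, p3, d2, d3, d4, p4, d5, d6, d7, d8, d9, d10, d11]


Parity bits: p1=0, p2=1, p3=1, p4=1

010100111110011


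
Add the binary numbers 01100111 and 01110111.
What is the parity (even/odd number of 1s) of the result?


01100111 = 103
01110111 = 119
Sum = 222 = 11011110
1s count = 6

even parity (6 ones in 11011110)


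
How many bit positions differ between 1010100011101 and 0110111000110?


XOR: 1100011011011
Count of 1s: 8

8


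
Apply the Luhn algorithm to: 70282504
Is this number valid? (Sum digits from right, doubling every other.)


Luhn sum = 30
30 mod 10 = 0

Valid (Luhn sum mod 10 = 0)


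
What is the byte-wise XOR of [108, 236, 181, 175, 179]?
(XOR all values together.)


XOR chain: 108 ^ 236 ^ 181 ^ 175 ^ 179 = 41

41


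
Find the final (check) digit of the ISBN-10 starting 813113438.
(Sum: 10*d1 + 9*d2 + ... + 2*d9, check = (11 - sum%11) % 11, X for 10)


Weighted sum: 182
182 mod 11 = 6

Check digit: 5


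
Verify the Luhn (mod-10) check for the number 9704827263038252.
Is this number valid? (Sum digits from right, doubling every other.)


Luhn sum = 57
57 mod 10 = 7

Invalid (Luhn sum mod 10 = 7)


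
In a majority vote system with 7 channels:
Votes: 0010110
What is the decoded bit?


Ones: 3 out of 7
Threshold: 4

0 (3/7 voted 1)


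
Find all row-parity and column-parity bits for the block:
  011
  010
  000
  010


Row parities: 0101
Column parities: 011

Row P: 0101, Col P: 011, Corner: 0


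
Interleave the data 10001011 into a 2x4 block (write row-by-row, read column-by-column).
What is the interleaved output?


Matrix:
  1000
  1011
Read columns: 11000101

11000101


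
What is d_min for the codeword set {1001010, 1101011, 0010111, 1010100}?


Comparing all pairs, minimum distance: 2
Can detect 1 errors, correct 0 errors

2


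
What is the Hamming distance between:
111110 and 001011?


XOR: 110101
Count of 1s: 4

4


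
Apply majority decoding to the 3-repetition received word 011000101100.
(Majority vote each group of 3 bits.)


Groups: 011, 000, 101, 100
Majority votes: 1010

1010


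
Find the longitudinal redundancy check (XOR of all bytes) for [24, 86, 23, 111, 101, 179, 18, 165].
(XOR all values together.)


XOR chain: 24 ^ 86 ^ 23 ^ 111 ^ 101 ^ 179 ^ 18 ^ 165 = 87

87


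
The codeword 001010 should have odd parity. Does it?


Number of 1s: 2

No, parity error (2 ones)


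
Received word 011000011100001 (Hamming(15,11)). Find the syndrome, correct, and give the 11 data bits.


Syndrome = 5: error at position 5

Data: 11001100001 (corrected bit 5)


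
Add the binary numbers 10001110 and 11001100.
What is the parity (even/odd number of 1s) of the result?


10001110 = 142
11001100 = 204
Sum = 346 = 101011010
1s count = 5

odd parity (5 ones in 101011010)


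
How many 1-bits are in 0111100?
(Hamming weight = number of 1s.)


Counting 1s in 0111100

4


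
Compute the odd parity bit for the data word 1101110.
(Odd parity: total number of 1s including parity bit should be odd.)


Number of 1s in data: 5
Parity bit: 0

0


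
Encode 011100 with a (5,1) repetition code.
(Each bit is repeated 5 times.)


Each bit -> 5 copies

000001111111111111110000000000


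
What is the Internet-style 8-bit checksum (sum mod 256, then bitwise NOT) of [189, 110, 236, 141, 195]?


Sum = 871 mod 256 = 103
Complement = 152

152


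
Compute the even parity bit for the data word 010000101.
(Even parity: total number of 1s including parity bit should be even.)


Number of 1s in data: 3
Parity bit: 1

1


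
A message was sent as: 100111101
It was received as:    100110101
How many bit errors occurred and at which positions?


XOR: 000001000

1 error(s) at position(s): 5


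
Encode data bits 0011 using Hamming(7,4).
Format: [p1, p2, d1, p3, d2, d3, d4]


Parity bits: p1=1, p2=0, p3=0

1000011


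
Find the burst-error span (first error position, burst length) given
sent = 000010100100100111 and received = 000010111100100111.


XOR: 000000011000000000

Burst at position 7, length 2


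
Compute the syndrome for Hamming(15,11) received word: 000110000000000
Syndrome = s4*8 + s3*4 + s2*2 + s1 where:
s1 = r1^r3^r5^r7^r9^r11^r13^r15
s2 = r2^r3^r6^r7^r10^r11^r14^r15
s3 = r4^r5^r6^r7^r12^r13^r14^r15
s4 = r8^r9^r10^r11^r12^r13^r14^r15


s1=1, s2=0, s3=0, s4=0

Syndrome = 1 (error at position 1)


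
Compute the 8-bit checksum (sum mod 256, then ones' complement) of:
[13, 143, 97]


Sum = 253 mod 256 = 253
Complement = 2

2


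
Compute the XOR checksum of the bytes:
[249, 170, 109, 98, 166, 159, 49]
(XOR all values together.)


XOR chain: 249 ^ 170 ^ 109 ^ 98 ^ 166 ^ 159 ^ 49 = 84

84


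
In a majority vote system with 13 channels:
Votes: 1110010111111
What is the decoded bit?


Ones: 10 out of 13
Threshold: 7

1 (10/13 voted 1)


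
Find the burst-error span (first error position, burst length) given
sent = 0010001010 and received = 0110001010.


XOR: 0100000000

Burst at position 1, length 1


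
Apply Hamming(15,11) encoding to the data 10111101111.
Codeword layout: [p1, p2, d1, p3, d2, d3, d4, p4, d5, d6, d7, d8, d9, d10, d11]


Parity bits: p1=1, p2=0, p3=0, p4=0

101001101101111


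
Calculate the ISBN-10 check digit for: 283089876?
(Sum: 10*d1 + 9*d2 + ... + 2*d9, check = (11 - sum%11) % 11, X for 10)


Weighted sum: 274
274 mod 11 = 10

Check digit: 1


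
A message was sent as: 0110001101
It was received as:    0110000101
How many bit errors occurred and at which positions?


XOR: 0000001000

1 error(s) at position(s): 6


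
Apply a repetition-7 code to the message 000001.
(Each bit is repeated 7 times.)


Each bit -> 7 copies

000000000000000000000000000000000001111111


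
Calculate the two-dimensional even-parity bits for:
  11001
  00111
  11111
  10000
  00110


Row parities: 11110
Column parities: 10111

Row P: 11110, Col P: 10111, Corner: 0


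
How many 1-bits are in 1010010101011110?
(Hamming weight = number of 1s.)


Counting 1s in 1010010101011110

9


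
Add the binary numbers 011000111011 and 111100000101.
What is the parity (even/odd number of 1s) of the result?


011000111011 = 1595
111100000101 = 3845
Sum = 5440 = 1010101000000
1s count = 4

even parity (4 ones in 1010101000000)


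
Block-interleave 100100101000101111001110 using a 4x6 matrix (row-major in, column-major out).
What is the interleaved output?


Matrix:
  100100
  101000
  101111
  001110
Read columns: 111000000111101100110010

111000000111101100110010


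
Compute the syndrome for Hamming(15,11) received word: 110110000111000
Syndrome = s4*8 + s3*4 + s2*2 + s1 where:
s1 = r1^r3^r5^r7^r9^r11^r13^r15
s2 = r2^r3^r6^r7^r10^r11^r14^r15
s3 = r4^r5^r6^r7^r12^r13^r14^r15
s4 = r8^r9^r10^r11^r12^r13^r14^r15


s1=1, s2=1, s3=1, s4=1

Syndrome = 15 (error at position 15)


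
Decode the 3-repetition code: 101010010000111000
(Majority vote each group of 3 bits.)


Groups: 101, 010, 010, 000, 111, 000
Majority votes: 100010

100010


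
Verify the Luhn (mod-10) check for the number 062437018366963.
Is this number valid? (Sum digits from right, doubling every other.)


Luhn sum = 61
61 mod 10 = 1

Invalid (Luhn sum mod 10 = 1)


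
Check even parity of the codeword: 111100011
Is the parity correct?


Number of 1s: 6

Yes, parity is correct (6 ones)


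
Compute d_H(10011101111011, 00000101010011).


XOR: 10011000101000
Count of 1s: 5

5


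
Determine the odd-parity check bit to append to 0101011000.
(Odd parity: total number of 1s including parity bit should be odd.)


Number of 1s in data: 4
Parity bit: 1

1


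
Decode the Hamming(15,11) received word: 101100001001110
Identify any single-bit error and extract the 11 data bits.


Syndrome = 0: no error detected

Data: 10001001110 (no errors)


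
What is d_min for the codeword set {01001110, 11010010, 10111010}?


Comparing all pairs, minimum distance: 3
Can detect 2 errors, correct 1 errors

3


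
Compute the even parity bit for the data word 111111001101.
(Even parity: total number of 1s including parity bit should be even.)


Number of 1s in data: 9
Parity bit: 1

1


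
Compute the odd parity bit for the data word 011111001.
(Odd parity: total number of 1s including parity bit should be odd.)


Number of 1s in data: 6
Parity bit: 1

1


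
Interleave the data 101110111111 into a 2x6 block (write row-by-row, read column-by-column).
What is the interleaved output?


Matrix:
  101110
  111111
Read columns: 110111111101

110111111101


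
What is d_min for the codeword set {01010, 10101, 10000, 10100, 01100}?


Comparing all pairs, minimum distance: 1
Can detect 0 errors, correct 0 errors

1


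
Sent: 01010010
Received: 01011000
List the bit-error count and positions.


XOR: 00001010

2 error(s) at position(s): 4, 6


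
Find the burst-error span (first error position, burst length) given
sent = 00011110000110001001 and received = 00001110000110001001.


XOR: 00010000000000000000

Burst at position 3, length 1


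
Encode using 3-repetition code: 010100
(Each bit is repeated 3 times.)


Each bit -> 3 copies

000111000111000000


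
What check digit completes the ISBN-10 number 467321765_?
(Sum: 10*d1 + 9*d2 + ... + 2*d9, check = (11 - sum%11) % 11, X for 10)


Weighted sum: 244
244 mod 11 = 2

Check digit: 9


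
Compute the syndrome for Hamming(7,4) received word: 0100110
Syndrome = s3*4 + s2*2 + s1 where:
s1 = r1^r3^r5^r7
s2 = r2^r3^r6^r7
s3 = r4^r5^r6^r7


s1=1, s2=0, s3=0

Syndrome = 1 (error at position 1)


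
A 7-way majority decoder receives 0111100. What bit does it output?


Ones: 4 out of 7
Threshold: 4

1 (4/7 voted 1)


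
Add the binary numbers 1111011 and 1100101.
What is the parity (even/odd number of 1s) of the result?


1111011 = 123
1100101 = 101
Sum = 224 = 11100000
1s count = 3

odd parity (3 ones in 11100000)


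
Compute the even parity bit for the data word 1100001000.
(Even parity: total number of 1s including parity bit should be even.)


Number of 1s in data: 3
Parity bit: 1

1


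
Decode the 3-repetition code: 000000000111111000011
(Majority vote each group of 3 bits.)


Groups: 000, 000, 000, 111, 111, 000, 011
Majority votes: 0001101

0001101


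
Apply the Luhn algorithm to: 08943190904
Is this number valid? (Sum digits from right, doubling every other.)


Luhn sum = 51
51 mod 10 = 1

Invalid (Luhn sum mod 10 = 1)


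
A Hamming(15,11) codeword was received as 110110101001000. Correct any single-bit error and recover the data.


Syndrome = 0: no error detected

Data: 01011001000 (no errors)


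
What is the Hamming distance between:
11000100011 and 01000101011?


XOR: 10000001000
Count of 1s: 2

2


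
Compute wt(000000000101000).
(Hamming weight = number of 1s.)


Counting 1s in 000000000101000

2


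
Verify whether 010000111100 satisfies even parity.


Number of 1s: 5

No, parity error (5 ones)


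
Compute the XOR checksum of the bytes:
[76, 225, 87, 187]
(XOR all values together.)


XOR chain: 76 ^ 225 ^ 87 ^ 187 = 65

65


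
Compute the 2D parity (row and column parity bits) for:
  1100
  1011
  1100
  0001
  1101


Row parities: 01011
Column parities: 0111

Row P: 01011, Col P: 0111, Corner: 1


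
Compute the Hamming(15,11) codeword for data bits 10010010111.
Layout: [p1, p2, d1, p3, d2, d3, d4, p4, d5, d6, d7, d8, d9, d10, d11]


Parity bits: p1=1, p2=1, p3=0, p4=0

111000100010111


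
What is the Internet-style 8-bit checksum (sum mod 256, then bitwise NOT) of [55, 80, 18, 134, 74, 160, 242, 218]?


Sum = 981 mod 256 = 213
Complement = 42

42


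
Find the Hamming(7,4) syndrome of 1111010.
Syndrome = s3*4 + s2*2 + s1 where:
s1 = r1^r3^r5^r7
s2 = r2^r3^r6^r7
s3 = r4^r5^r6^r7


s1=0, s2=1, s3=0

Syndrome = 2 (error at position 2)


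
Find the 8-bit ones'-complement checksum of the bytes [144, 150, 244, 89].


Sum = 627 mod 256 = 115
Complement = 140

140


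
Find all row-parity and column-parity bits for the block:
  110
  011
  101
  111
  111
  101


Row parities: 000110
Column parities: 101

Row P: 000110, Col P: 101, Corner: 0


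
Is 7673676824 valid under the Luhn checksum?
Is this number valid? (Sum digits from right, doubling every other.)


Luhn sum = 48
48 mod 10 = 8

Invalid (Luhn sum mod 10 = 8)


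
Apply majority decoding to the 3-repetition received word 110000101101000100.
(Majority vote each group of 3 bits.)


Groups: 110, 000, 101, 101, 000, 100
Majority votes: 101100

101100


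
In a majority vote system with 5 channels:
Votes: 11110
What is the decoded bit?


Ones: 4 out of 5
Threshold: 3

1 (4/5 voted 1)


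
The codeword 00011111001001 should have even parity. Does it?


Number of 1s: 7

No, parity error (7 ones)


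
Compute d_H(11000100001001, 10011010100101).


XOR: 01011110101100
Count of 1s: 8

8


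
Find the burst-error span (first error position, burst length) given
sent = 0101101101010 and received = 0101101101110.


XOR: 0000000000100

Burst at position 10, length 1


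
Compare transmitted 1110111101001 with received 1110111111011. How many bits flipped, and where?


XOR: 0000000010010

2 error(s) at position(s): 8, 11


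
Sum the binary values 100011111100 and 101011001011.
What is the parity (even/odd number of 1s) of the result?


100011111100 = 2300
101011001011 = 2763
Sum = 5063 = 1001111000111
1s count = 8

even parity (8 ones in 1001111000111)


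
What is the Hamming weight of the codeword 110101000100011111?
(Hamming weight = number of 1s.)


Counting 1s in 110101000100011111

10


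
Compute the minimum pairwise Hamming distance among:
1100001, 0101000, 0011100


Comparing all pairs, minimum distance: 3
Can detect 2 errors, correct 1 errors

3


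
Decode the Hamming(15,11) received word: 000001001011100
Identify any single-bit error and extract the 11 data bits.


Syndrome = 5: error at position 5

Data: 01101011100 (corrected bit 5)


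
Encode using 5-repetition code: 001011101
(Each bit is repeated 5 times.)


Each bit -> 5 copies

000000000011111000001111111111111110000011111


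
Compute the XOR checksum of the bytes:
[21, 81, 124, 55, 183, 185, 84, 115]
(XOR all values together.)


XOR chain: 21 ^ 81 ^ 124 ^ 55 ^ 183 ^ 185 ^ 84 ^ 115 = 38

38


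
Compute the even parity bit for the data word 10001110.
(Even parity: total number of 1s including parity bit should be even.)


Number of 1s in data: 4
Parity bit: 0

0


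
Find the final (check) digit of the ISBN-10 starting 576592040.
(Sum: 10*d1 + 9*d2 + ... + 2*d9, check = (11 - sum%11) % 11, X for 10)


Weighted sum: 272
272 mod 11 = 8

Check digit: 3


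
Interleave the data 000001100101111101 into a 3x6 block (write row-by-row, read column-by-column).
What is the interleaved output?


Matrix:
  000001
  100101
  111101
Read columns: 011001001011000111

011001001011000111


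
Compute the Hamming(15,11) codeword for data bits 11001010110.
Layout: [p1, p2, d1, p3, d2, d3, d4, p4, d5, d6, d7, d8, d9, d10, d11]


Parity bits: p1=1, p2=1, p3=1, p4=0

111110001010110


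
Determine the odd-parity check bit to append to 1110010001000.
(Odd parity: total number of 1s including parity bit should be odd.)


Number of 1s in data: 5
Parity bit: 0

0


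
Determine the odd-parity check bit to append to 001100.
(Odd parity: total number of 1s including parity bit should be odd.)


Number of 1s in data: 2
Parity bit: 1

1


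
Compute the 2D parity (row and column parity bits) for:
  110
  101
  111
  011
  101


Row parities: 00100
Column parities: 010

Row P: 00100, Col P: 010, Corner: 1
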